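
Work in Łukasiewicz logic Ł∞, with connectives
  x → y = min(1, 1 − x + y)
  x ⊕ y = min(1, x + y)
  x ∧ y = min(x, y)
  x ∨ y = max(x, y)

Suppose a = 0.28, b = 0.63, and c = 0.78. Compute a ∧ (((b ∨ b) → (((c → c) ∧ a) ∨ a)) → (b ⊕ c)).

0.28

b ∨ b = max(0.63, 0.63) = 0.63
c → c = min(1, 1 − 0.78 + 0.78) = min(1, 1.00) = 1.00
(c → c) ∧ a = min(1.00, 0.28) = 0.28
((c → c) ∧ a) ∨ a = max(0.28, 0.28) = 0.28
(b ∨ b) → (((c → c) ∧ a) ∨ a) = min(1, 1 − 0.63 + 0.28) = min(1, 0.65) = 0.65
b ⊕ c = min(1, 0.63 + 0.78) = min(1, 1.41) = 1.00
((b ∨ b) → (((c → c) ∧ a) ∨ a)) → (b ⊕ c) = min(1, 1 − 0.65 + 1.00) = min(1, 1.35) = 1.00
a ∧ (((b ∨ b) → (((c → c) ∧ a) ∨ a)) → (b ⊕ c)) = min(0.28, 1.00) = 0.28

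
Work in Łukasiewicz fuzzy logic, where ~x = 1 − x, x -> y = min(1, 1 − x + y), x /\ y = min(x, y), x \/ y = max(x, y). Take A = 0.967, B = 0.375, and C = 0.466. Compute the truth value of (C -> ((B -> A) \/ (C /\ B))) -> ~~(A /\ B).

0.375

B -> A = min(1, 1 − 0.375 + 0.967) = min(1, 1.592) = 1.000
C /\ B = min(0.466, 0.375) = 0.375
(B -> A) \/ (C /\ B) = max(1.000, 0.375) = 1.000
C -> ((B -> A) \/ (C /\ B)) = min(1, 1 − 0.466 + 1.000) = min(1, 1.534) = 1.000
A /\ B = min(0.967, 0.375) = 0.375
~(A /\ B) = 1 − 0.375 = 0.625
~~(A /\ B) = 1 − 0.625 = 0.375
(C -> ((B -> A) \/ (C /\ B))) -> ~~(A /\ B) = min(1, 1 − 1.000 + 0.375) = min(1, 0.375) = 0.375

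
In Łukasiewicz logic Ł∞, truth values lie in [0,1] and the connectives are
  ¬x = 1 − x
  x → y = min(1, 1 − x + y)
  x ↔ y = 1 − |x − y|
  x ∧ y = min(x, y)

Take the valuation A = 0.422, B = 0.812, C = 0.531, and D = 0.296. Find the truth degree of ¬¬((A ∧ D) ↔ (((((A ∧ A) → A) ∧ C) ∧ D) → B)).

0.296

A ∧ D = min(0.422, 0.296) = 0.296
A ∧ A = min(0.422, 0.422) = 0.422
(A ∧ A) → A = min(1, 1 − 0.422 + 0.422) = min(1, 1.000) = 1.000
((A ∧ A) → A) ∧ C = min(1.000, 0.531) = 0.531
(((A ∧ A) → A) ∧ C) ∧ D = min(0.531, 0.296) = 0.296
((((A ∧ A) → A) ∧ C) ∧ D) → B = min(1, 1 − 0.296 + 0.812) = min(1, 1.516) = 1.000
(A ∧ D) ↔ (((((A ∧ A) → A) ∧ C) ∧ D) → B) = 1 − |0.296 − 1.000| = 1 − 0.704 = 0.296
¬((A ∧ D) ↔ (((((A ∧ A) → A) ∧ C) ∧ D) → B)) = 1 − 0.296 = 0.704
¬¬((A ∧ D) ↔ (((((A ∧ A) → A) ∧ C) ∧ D) → B)) = 1 − 0.704 = 0.296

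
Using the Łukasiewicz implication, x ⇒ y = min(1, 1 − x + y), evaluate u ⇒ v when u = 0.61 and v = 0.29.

u ⇒ v = min(1, 1 − 0.61 + 0.29) = min(1, 0.68) = 0.68
For comparison, the Gödel implication (1 if x ≤ y else y) would give 0.29.

0.68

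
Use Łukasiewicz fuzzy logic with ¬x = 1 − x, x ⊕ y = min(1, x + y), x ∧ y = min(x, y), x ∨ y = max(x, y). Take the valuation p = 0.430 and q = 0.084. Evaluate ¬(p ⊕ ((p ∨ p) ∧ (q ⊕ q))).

0.402

p ∨ p = max(0.430, 0.430) = 0.430
q ⊕ q = min(1, 0.084 + 0.084) = min(1, 0.168) = 0.168
(p ∨ p) ∧ (q ⊕ q) = min(0.430, 0.168) = 0.168
p ⊕ ((p ∨ p) ∧ (q ⊕ q)) = min(1, 0.430 + 0.168) = min(1, 0.598) = 0.598
¬(p ⊕ ((p ∨ p) ∧ (q ⊕ q))) = 1 − 0.598 = 0.402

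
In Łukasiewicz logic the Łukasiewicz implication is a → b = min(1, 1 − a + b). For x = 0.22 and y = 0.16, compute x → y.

x → y = min(1, 1 − 0.22 + 0.16) = min(1, 0.94) = 0.94
For comparison, the Gödel implication (1 if a ≤ b else b) would give 0.16.

0.94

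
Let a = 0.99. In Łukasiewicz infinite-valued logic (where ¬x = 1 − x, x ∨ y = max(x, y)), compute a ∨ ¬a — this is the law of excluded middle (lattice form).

¬a = 1 − 0.99 = 0.01
a ∨ ¬a = max(0.99, 0.01) = 0.99
(The value 0.99 < 1 shows this instance is not satisfied; not a Ł∞-tautology — its value is max(a, 1−a).)

0.99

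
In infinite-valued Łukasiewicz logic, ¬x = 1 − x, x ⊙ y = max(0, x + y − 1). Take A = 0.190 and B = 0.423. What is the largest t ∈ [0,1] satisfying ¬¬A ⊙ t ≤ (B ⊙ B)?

¬A = 1 − 0.190 = 0.810
¬¬A = 1 − 0.810 = 0.190
So the left factor is ¬¬A = 0.190.
B ⊙ B = max(0, 0.423 + 0.423 − 1) = max(0, -0.154) = 0.000
So the right-hand bound is B ⊙ B = 0.000.
The residuum of the Łukasiewicz t-norm gives the supremum: min(1, 1 − 0.190 + 0.000).
1 − 0.190 + 0.000 = 0.810, so t = min(1, 0.810) = 0.810.
Check: 0.190 ⊙ 0.810 = max(0, 0.000) = 0.000 ≤ 0.000.

0.810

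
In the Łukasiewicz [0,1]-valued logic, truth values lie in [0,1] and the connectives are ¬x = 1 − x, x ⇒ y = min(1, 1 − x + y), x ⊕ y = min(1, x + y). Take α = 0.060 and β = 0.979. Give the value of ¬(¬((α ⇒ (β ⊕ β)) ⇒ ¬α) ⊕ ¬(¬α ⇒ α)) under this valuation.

β ⊕ β = min(1, 0.979 + 0.979) = min(1, 1.958) = 1.000
α ⇒ (β ⊕ β) = min(1, 1 − 0.060 + 1.000) = min(1, 1.940) = 1.000
¬α = 1 − 0.060 = 0.940
(α ⇒ (β ⊕ β)) ⇒ ¬α = min(1, 1 − 1.000 + 0.940) = min(1, 0.940) = 0.940
¬((α ⇒ (β ⊕ β)) ⇒ ¬α) = 1 − 0.940 = 0.060
¬α ⇒ α = min(1, 1 − 0.940 + 0.060) = min(1, 0.120) = 0.120
¬(¬α ⇒ α) = 1 − 0.120 = 0.880
¬((α ⇒ (β ⊕ β)) ⇒ ¬α) ⊕ ¬(¬α ⇒ α) = min(1, 0.060 + 0.880) = min(1, 0.940) = 0.940
¬(¬((α ⇒ (β ⊕ β)) ⇒ ¬α) ⊕ ¬(¬α ⇒ α)) = 1 − 0.940 = 0.060

0.060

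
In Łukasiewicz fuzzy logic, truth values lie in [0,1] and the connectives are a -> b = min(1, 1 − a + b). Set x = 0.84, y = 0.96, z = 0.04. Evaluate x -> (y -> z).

0.24

y -> z = min(1, 1 − 0.96 + 0.04) = min(1, 0.08) = 0.08
x -> (y -> z) = min(1, 1 − 0.84 + 0.08) = min(1, 0.24) = 0.24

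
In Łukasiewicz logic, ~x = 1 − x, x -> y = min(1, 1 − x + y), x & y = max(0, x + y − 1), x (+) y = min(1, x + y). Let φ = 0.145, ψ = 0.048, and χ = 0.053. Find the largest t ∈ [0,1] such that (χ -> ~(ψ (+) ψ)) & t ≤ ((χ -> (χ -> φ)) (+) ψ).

1.000

ψ (+) ψ = min(1, 0.048 + 0.048) = min(1, 0.096) = 0.096
~(ψ (+) ψ) = 1 − 0.096 = 0.904
χ -> ~(ψ (+) ψ) = min(1, 1 − 0.053 + 0.904) = min(1, 1.851) = 1.000
So the left factor is χ -> ~(ψ (+) ψ) = 1.000.
χ -> φ = min(1, 1 − 0.053 + 0.145) = min(1, 1.092) = 1.000
χ -> (χ -> φ) = min(1, 1 − 0.053 + 1.000) = min(1, 1.947) = 1.000
(χ -> (χ -> φ)) (+) ψ = min(1, 1.000 + 0.048) = min(1, 1.048) = 1.000
So the right-hand bound is (χ -> (χ -> φ)) (+) ψ = 1.000.
The residuum of the Łukasiewicz t-norm gives the supremum: min(1, 1 − 1.000 + 1.000).
1 − 1.000 + 1.000 = 1.000, so t = min(1, 1.000) = 1.000.
Check: 1.000 & 1.000 = max(0, 1.000) = 1.000 ≤ 1.000.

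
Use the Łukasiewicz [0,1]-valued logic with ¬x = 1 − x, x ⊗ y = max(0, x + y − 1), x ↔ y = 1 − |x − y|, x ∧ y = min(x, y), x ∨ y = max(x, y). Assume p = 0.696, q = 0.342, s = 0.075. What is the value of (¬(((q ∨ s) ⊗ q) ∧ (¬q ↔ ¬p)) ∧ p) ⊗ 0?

0.000

q ∨ s = max(0.342, 0.075) = 0.342
(q ∨ s) ⊗ q = max(0, 0.342 + 0.342 − 1) = max(0, -0.316) = 0.000
¬q = 1 − 0.342 = 0.658
¬p = 1 − 0.696 = 0.304
¬q ↔ ¬p = 1 − |0.658 − 0.304| = 1 − 0.354 = 0.646
((q ∨ s) ⊗ q) ∧ (¬q ↔ ¬p) = min(0.000, 0.646) = 0.000
¬(((q ∨ s) ⊗ q) ∧ (¬q ↔ ¬p)) = 1 − 0.000 = 1.000
¬(((q ∨ s) ⊗ q) ∧ (¬q ↔ ¬p)) ∧ p = min(1.000, 0.696) = 0.696
(¬(((q ∨ s) ⊗ q) ∧ (¬q ↔ ¬p)) ∧ p) ⊗ 0 = max(0, 0.696 + 0.000 − 1) = max(0, -0.304) = 0.000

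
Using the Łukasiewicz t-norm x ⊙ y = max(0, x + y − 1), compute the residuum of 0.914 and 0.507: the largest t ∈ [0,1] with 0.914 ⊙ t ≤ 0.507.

0.593

The residuum of the Łukasiewicz t-norm gives the supremum: min(1, 1 − 0.914 + 0.507).
1 − 0.914 + 0.507 = 0.593, so t = min(1, 0.593) = 0.593.
Check: 0.914 ⊙ 0.593 = max(0, 0.507) = 0.507 ≤ 0.507.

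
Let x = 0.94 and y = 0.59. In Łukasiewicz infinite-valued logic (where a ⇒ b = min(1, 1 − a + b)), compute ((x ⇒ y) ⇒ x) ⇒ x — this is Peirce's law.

0.94

x ⇒ y = min(1, 1 − 0.94 + 0.59) = min(1, 0.65) = 0.65
(x ⇒ y) ⇒ x = min(1, 1 − 0.65 + 0.94) = min(1, 1.29) = 1.00
((x ⇒ y) ⇒ x) ⇒ x = min(1, 1 − 1.00 + 0.94) = min(1, 0.94) = 0.94
(The value 0.94 < 1 shows this instance is not satisfied; not a Ł∞-tautology in general.)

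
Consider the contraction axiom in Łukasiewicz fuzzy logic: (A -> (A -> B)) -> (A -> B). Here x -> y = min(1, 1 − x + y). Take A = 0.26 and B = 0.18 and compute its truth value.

A -> B = min(1, 1 − 0.26 + 0.18) = min(1, 0.92) = 0.92
A -> (A -> B) = min(1, 1 − 0.26 + 0.92) = min(1, 1.66) = 1.00
(A -> (A -> B)) -> (A -> B) = min(1, 1 − 1.00 + 0.92) = min(1, 0.92) = 0.92
(The value 0.92 < 1 shows this instance is not satisfied; fails in Ł∞ (the t-norm is not idempotent).)

0.92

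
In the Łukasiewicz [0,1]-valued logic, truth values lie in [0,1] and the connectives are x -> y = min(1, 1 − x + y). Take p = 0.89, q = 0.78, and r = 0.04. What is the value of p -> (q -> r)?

q -> r = min(1, 1 − 0.78 + 0.04) = min(1, 0.26) = 0.26
p -> (q -> r) = min(1, 1 − 0.89 + 0.26) = min(1, 0.37) = 0.37

0.37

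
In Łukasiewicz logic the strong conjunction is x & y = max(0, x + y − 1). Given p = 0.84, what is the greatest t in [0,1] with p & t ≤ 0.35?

The residuum of the Łukasiewicz t-norm gives the supremum: min(1, 1 − 0.84 + 0.35).
1 − 0.84 + 0.35 = 0.51, so t = min(1, 0.51) = 0.51.
Check: 0.84 & 0.51 = max(0, 0.35) = 0.35 ≤ 0.35.

0.51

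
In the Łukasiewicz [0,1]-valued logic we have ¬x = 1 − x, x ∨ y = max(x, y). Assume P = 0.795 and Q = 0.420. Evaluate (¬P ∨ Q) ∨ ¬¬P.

¬P = 1 − 0.795 = 0.205
¬P ∨ Q = max(0.205, 0.420) = 0.420
¬¬P = 1 − 0.205 = 0.795
(¬P ∨ Q) ∨ ¬¬P = max(0.420, 0.795) = 0.795

0.795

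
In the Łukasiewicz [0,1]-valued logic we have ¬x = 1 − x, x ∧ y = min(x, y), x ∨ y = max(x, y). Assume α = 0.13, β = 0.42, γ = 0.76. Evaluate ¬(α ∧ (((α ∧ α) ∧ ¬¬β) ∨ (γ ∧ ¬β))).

α ∧ α = min(0.13, 0.13) = 0.13
¬β = 1 − 0.42 = 0.58
¬¬β = 1 − 0.58 = 0.42
(α ∧ α) ∧ ¬¬β = min(0.13, 0.42) = 0.13
γ ∧ ¬β = min(0.76, 0.58) = 0.58
((α ∧ α) ∧ ¬¬β) ∨ (γ ∧ ¬β) = max(0.13, 0.58) = 0.58
α ∧ (((α ∧ α) ∧ ¬¬β) ∨ (γ ∧ ¬β)) = min(0.13, 0.58) = 0.13
¬(α ∧ (((α ∧ α) ∧ ¬¬β) ∨ (γ ∧ ¬β))) = 1 − 0.13 = 0.87

0.87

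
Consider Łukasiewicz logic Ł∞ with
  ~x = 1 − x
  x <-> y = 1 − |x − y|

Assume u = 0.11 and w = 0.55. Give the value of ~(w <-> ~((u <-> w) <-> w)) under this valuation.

0.54

u <-> w = 1 − |0.11 − 0.55| = 1 − 0.44 = 0.56
(u <-> w) <-> w = 1 − |0.56 − 0.55| = 1 − 0.01 = 0.99
~((u <-> w) <-> w) = 1 − 0.99 = 0.01
w <-> ~((u <-> w) <-> w) = 1 − |0.55 − 0.01| = 1 − 0.54 = 0.46
~(w <-> ~((u <-> w) <-> w)) = 1 − 0.46 = 0.54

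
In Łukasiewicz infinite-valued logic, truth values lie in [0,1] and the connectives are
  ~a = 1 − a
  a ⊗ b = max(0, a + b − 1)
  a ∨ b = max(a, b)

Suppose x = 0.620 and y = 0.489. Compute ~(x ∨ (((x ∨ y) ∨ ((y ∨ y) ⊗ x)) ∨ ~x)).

x ∨ y = max(0.620, 0.489) = 0.620
y ∨ y = max(0.489, 0.489) = 0.489
(y ∨ y) ⊗ x = max(0, 0.489 + 0.620 − 1) = max(0, 0.109) = 0.109
(x ∨ y) ∨ ((y ∨ y) ⊗ x) = max(0.620, 0.109) = 0.620
~x = 1 − 0.620 = 0.380
((x ∨ y) ∨ ((y ∨ y) ⊗ x)) ∨ ~x = max(0.620, 0.380) = 0.620
x ∨ (((x ∨ y) ∨ ((y ∨ y) ⊗ x)) ∨ ~x) = max(0.620, 0.620) = 0.620
~(x ∨ (((x ∨ y) ∨ ((y ∨ y) ⊗ x)) ∨ ~x)) = 1 − 0.620 = 0.380

0.380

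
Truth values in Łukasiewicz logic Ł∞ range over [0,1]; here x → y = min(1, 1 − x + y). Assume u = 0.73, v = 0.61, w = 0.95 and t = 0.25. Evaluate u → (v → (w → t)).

0.96

w → t = min(1, 1 − 0.95 + 0.25) = min(1, 0.30) = 0.30
v → (w → t) = min(1, 1 − 0.61 + 0.30) = min(1, 0.69) = 0.69
u → (v → (w → t)) = min(1, 1 − 0.73 + 0.69) = min(1, 0.96) = 0.96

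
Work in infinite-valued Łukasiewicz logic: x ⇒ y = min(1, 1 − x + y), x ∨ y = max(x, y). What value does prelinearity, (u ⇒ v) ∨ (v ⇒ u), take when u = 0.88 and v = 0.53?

u ⇒ v = min(1, 1 − 0.88 + 0.53) = min(1, 0.65) = 0.65
v ⇒ u = min(1, 1 − 0.53 + 0.88) = min(1, 1.35) = 1.00
(u ⇒ v) ∨ (v ⇒ u) = max(0.65, 1.00) = 1.00
(As expected: a Ł∞-tautology — holds in every MV-chain.)

1.00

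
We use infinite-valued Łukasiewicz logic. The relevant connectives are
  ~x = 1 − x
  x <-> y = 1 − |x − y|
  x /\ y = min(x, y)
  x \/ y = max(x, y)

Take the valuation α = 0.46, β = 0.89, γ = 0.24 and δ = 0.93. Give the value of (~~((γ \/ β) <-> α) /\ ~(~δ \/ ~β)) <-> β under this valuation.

γ \/ β = max(0.24, 0.89) = 0.89
(γ \/ β) <-> α = 1 − |0.89 − 0.46| = 1 − 0.43 = 0.57
~((γ \/ β) <-> α) = 1 − 0.57 = 0.43
~~((γ \/ β) <-> α) = 1 − 0.43 = 0.57
~δ = 1 − 0.93 = 0.07
~β = 1 − 0.89 = 0.11
~δ \/ ~β = max(0.07, 0.11) = 0.11
~(~δ \/ ~β) = 1 − 0.11 = 0.89
~~((γ \/ β) <-> α) /\ ~(~δ \/ ~β) = min(0.57, 0.89) = 0.57
(~~((γ \/ β) <-> α) /\ ~(~δ \/ ~β)) <-> β = 1 − |0.57 − 0.89| = 1 − 0.32 = 0.68

0.68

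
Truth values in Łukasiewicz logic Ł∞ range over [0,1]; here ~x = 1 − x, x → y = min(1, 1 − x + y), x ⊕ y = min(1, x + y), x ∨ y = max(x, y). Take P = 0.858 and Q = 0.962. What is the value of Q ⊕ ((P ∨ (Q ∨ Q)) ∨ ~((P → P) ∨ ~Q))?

1.000

Q ∨ Q = max(0.962, 0.962) = 0.962
P ∨ (Q ∨ Q) = max(0.858, 0.962) = 0.962
P → P = min(1, 1 − 0.858 + 0.858) = min(1, 1.000) = 1.000
~Q = 1 − 0.962 = 0.038
(P → P) ∨ ~Q = max(1.000, 0.038) = 1.000
~((P → P) ∨ ~Q) = 1 − 1.000 = 0.000
(P ∨ (Q ∨ Q)) ∨ ~((P → P) ∨ ~Q) = max(0.962, 0.000) = 0.962
Q ⊕ ((P ∨ (Q ∨ Q)) ∨ ~((P → P) ∨ ~Q)) = min(1, 0.962 + 0.962) = min(1, 1.924) = 1.000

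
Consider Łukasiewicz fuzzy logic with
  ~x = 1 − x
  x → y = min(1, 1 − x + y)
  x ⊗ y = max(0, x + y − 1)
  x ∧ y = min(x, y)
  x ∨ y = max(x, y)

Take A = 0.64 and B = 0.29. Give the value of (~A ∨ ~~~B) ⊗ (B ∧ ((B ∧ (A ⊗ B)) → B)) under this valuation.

~A = 1 − 0.64 = 0.36
~B = 1 − 0.29 = 0.71
~~B = 1 − 0.71 = 0.29
~~~B = 1 − 0.29 = 0.71
~A ∨ ~~~B = max(0.36, 0.71) = 0.71
A ⊗ B = max(0, 0.64 + 0.29 − 1) = max(0, -0.07) = 0.00
B ∧ (A ⊗ B) = min(0.29, 0.00) = 0.00
(B ∧ (A ⊗ B)) → B = min(1, 1 − 0.00 + 0.29) = min(1, 1.29) = 1.00
B ∧ ((B ∧ (A ⊗ B)) → B) = min(0.29, 1.00) = 0.29
(~A ∨ ~~~B) ⊗ (B ∧ ((B ∧ (A ⊗ B)) → B)) = max(0, 0.71 + 0.29 − 1) = max(0, 0.00) = 0.00

0.00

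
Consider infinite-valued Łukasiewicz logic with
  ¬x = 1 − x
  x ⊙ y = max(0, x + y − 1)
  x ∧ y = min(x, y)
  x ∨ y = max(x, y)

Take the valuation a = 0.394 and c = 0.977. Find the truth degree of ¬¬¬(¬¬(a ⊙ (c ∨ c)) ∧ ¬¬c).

c ∨ c = max(0.977, 0.977) = 0.977
a ⊙ (c ∨ c) = max(0, 0.394 + 0.977 − 1) = max(0, 0.371) = 0.371
¬(a ⊙ (c ∨ c)) = 1 − 0.371 = 0.629
¬¬(a ⊙ (c ∨ c)) = 1 − 0.629 = 0.371
¬c = 1 − 0.977 = 0.023
¬¬c = 1 − 0.023 = 0.977
¬¬(a ⊙ (c ∨ c)) ∧ ¬¬c = min(0.371, 0.977) = 0.371
¬(¬¬(a ⊙ (c ∨ c)) ∧ ¬¬c) = 1 − 0.371 = 0.629
¬¬(¬¬(a ⊙ (c ∨ c)) ∧ ¬¬c) = 1 − 0.629 = 0.371
¬¬¬(¬¬(a ⊙ (c ∨ c)) ∧ ¬¬c) = 1 − 0.371 = 0.629

0.629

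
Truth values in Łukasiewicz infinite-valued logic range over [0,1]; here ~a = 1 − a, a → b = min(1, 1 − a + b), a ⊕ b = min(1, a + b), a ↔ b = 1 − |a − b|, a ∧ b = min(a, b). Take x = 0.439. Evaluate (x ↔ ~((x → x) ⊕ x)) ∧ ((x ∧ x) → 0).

0.561

x → x = min(1, 1 − 0.439 + 0.439) = min(1, 1.000) = 1.000
(x → x) ⊕ x = min(1, 1.000 + 0.439) = min(1, 1.439) = 1.000
~((x → x) ⊕ x) = 1 − 1.000 = 0.000
x ↔ ~((x → x) ⊕ x) = 1 − |0.439 − 0.000| = 1 − 0.439 = 0.561
x ∧ x = min(0.439, 0.439) = 0.439
(x ∧ x) → 0 = min(1, 1 − 0.439 + 0.000) = min(1, 0.561) = 0.561
(x ↔ ~((x → x) ⊕ x)) ∧ ((x ∧ x) → 0) = min(0.561, 0.561) = 0.561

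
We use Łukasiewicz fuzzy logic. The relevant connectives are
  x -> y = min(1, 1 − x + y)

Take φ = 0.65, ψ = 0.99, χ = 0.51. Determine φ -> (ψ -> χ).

0.87

ψ -> χ = min(1, 1 − 0.99 + 0.51) = min(1, 0.52) = 0.52
φ -> (ψ -> χ) = min(1, 1 − 0.65 + 0.52) = min(1, 0.87) = 0.87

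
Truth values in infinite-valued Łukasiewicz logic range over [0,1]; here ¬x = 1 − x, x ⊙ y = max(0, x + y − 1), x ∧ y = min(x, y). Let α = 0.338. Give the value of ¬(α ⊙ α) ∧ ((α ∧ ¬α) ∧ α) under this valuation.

α ⊙ α = max(0, 0.338 + 0.338 − 1) = max(0, -0.324) = 0.000
¬(α ⊙ α) = 1 − 0.000 = 1.000
¬α = 1 − 0.338 = 0.662
α ∧ ¬α = min(0.338, 0.662) = 0.338
(α ∧ ¬α) ∧ α = min(0.338, 0.338) = 0.338
¬(α ⊙ α) ∧ ((α ∧ ¬α) ∧ α) = min(1.000, 0.338) = 0.338

0.338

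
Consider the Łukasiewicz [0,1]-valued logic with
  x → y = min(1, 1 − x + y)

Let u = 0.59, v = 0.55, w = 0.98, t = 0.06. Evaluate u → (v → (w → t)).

0.94

w → t = min(1, 1 − 0.98 + 0.06) = min(1, 0.08) = 0.08
v → (w → t) = min(1, 1 − 0.55 + 0.08) = min(1, 0.53) = 0.53
u → (v → (w → t)) = min(1, 1 − 0.59 + 0.53) = min(1, 0.94) = 0.94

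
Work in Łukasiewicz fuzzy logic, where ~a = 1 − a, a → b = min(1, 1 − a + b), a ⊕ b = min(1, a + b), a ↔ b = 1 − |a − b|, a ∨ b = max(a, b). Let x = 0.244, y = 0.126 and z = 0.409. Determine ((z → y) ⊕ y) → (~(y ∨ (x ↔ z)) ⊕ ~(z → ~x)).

z → y = min(1, 1 − 0.409 + 0.126) = min(1, 0.717) = 0.717
(z → y) ⊕ y = min(1, 0.717 + 0.126) = min(1, 0.843) = 0.843
x ↔ z = 1 − |0.244 − 0.409| = 1 − 0.165 = 0.835
y ∨ (x ↔ z) = max(0.126, 0.835) = 0.835
~(y ∨ (x ↔ z)) = 1 − 0.835 = 0.165
~x = 1 − 0.244 = 0.756
z → ~x = min(1, 1 − 0.409 + 0.756) = min(1, 1.347) = 1.000
~(z → ~x) = 1 − 1.000 = 0.000
~(y ∨ (x ↔ z)) ⊕ ~(z → ~x) = min(1, 0.165 + 0.000) = min(1, 0.165) = 0.165
((z → y) ⊕ y) → (~(y ∨ (x ↔ z)) ⊕ ~(z → ~x)) = min(1, 1 − 0.843 + 0.165) = min(1, 0.322) = 0.322

0.322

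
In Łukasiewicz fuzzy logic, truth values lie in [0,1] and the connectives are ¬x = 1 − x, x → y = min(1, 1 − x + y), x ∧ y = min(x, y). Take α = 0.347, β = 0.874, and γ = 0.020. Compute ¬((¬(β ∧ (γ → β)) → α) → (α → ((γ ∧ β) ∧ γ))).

0.327

γ → β = min(1, 1 − 0.020 + 0.874) = min(1, 1.854) = 1.000
β ∧ (γ → β) = min(0.874, 1.000) = 0.874
¬(β ∧ (γ → β)) = 1 − 0.874 = 0.126
¬(β ∧ (γ → β)) → α = min(1, 1 − 0.126 + 0.347) = min(1, 1.221) = 1.000
γ ∧ β = min(0.020, 0.874) = 0.020
(γ ∧ β) ∧ γ = min(0.020, 0.020) = 0.020
α → ((γ ∧ β) ∧ γ) = min(1, 1 − 0.347 + 0.020) = min(1, 0.673) = 0.673
(¬(β ∧ (γ → β)) → α) → (α → ((γ ∧ β) ∧ γ)) = min(1, 1 − 1.000 + 0.673) = min(1, 0.673) = 0.673
¬((¬(β ∧ (γ → β)) → α) → (α → ((γ ∧ β) ∧ γ))) = 1 − 0.673 = 0.327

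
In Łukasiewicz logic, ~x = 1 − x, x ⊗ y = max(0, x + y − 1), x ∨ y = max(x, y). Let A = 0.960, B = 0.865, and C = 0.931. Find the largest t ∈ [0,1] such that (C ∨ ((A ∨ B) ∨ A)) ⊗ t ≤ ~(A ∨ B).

0.080

A ∨ B = max(0.960, 0.865) = 0.960
(A ∨ B) ∨ A = max(0.960, 0.960) = 0.960
C ∨ ((A ∨ B) ∨ A) = max(0.931, 0.960) = 0.960
So the left factor is C ∨ ((A ∨ B) ∨ A) = 0.960.
~(A ∨ B) = 1 − 0.960 = 0.040
So the right-hand bound is ~(A ∨ B) = 0.040.
The residuum of the Łukasiewicz t-norm gives the supremum: min(1, 1 − 0.960 + 0.040).
1 − 0.960 + 0.040 = 0.080, so t = min(1, 0.080) = 0.080.
Check: 0.960 ⊗ 0.080 = max(0, 0.040) = 0.040 ≤ 0.040.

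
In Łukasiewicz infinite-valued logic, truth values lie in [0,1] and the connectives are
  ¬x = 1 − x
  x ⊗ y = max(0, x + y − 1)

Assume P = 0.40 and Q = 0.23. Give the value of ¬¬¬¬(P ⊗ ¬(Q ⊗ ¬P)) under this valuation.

0.40

¬P = 1 − 0.40 = 0.60
Q ⊗ ¬P = max(0, 0.23 + 0.60 − 1) = max(0, -0.17) = 0.00
¬(Q ⊗ ¬P) = 1 − 0.00 = 1.00
P ⊗ ¬(Q ⊗ ¬P) = max(0, 0.40 + 1.00 − 1) = max(0, 0.40) = 0.40
¬(P ⊗ ¬(Q ⊗ ¬P)) = 1 − 0.40 = 0.60
¬¬(P ⊗ ¬(Q ⊗ ¬P)) = 1 − 0.60 = 0.40
¬¬¬(P ⊗ ¬(Q ⊗ ¬P)) = 1 − 0.40 = 0.60
¬¬¬¬(P ⊗ ¬(Q ⊗ ¬P)) = 1 − 0.60 = 0.40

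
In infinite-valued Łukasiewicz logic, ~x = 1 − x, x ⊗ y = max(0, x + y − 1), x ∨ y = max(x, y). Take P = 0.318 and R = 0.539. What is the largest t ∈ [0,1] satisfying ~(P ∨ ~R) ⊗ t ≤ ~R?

0.922

~R = 1 − 0.539 = 0.461
P ∨ ~R = max(0.318, 0.461) = 0.461
~(P ∨ ~R) = 1 − 0.461 = 0.539
So the left factor is ~(P ∨ ~R) = 0.539.
So the right-hand bound is ~R = 0.461.
The residuum of the Łukasiewicz t-norm gives the supremum: min(1, 1 − 0.539 + 0.461).
1 − 0.539 + 0.461 = 0.922, so t = min(1, 0.922) = 0.922.
Check: 0.539 ⊗ 0.922 = max(0, 0.461) = 0.461 ≤ 0.461.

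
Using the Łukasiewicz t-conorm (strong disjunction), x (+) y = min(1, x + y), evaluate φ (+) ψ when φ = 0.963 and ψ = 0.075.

1.000

φ (+) ψ = min(1, 0.963 + 0.075) = min(1, 1.038) = 1.000
For comparison, the Gödel t-conorm max(x, y) would give 0.963.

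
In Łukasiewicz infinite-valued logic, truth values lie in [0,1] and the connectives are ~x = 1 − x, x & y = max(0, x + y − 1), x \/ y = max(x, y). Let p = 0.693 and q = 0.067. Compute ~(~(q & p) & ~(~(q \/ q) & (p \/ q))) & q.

q & p = max(0, 0.067 + 0.693 − 1) = max(0, -0.240) = 0.000
~(q & p) = 1 − 0.000 = 1.000
q \/ q = max(0.067, 0.067) = 0.067
~(q \/ q) = 1 − 0.067 = 0.933
p \/ q = max(0.693, 0.067) = 0.693
~(q \/ q) & (p \/ q) = max(0, 0.933 + 0.693 − 1) = max(0, 0.626) = 0.626
~(~(q \/ q) & (p \/ q)) = 1 − 0.626 = 0.374
~(q & p) & ~(~(q \/ q) & (p \/ q)) = max(0, 1.000 + 0.374 − 1) = max(0, 0.374) = 0.374
~(~(q & p) & ~(~(q \/ q) & (p \/ q))) = 1 − 0.374 = 0.626
~(~(q & p) & ~(~(q \/ q) & (p \/ q))) & q = max(0, 0.626 + 0.067 − 1) = max(0, -0.307) = 0.000

0.000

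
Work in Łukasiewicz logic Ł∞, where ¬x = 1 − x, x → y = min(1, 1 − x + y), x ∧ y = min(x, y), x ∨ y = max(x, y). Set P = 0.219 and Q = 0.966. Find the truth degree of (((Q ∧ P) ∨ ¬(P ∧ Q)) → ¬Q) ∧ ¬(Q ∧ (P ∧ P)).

0.253

Q ∧ P = min(0.966, 0.219) = 0.219
P ∧ Q = min(0.219, 0.966) = 0.219
¬(P ∧ Q) = 1 − 0.219 = 0.781
(Q ∧ P) ∨ ¬(P ∧ Q) = max(0.219, 0.781) = 0.781
¬Q = 1 − 0.966 = 0.034
((Q ∧ P) ∨ ¬(P ∧ Q)) → ¬Q = min(1, 1 − 0.781 + 0.034) = min(1, 0.253) = 0.253
P ∧ P = min(0.219, 0.219) = 0.219
Q ∧ (P ∧ P) = min(0.966, 0.219) = 0.219
¬(Q ∧ (P ∧ P)) = 1 − 0.219 = 0.781
(((Q ∧ P) ∨ ¬(P ∧ Q)) → ¬Q) ∧ ¬(Q ∧ (P ∧ P)) = min(0.253, 0.781) = 0.253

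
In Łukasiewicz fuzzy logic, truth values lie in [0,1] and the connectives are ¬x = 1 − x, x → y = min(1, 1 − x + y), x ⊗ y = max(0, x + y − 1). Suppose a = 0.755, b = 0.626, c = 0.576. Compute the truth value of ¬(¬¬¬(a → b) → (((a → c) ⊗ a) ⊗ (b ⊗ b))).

a → b = min(1, 1 − 0.755 + 0.626) = min(1, 0.871) = 0.871
¬(a → b) = 1 − 0.871 = 0.129
¬¬(a → b) = 1 − 0.129 = 0.871
¬¬¬(a → b) = 1 − 0.871 = 0.129
a → c = min(1, 1 − 0.755 + 0.576) = min(1, 0.821) = 0.821
(a → c) ⊗ a = max(0, 0.821 + 0.755 − 1) = max(0, 0.576) = 0.576
b ⊗ b = max(0, 0.626 + 0.626 − 1) = max(0, 0.252) = 0.252
((a → c) ⊗ a) ⊗ (b ⊗ b) = max(0, 0.576 + 0.252 − 1) = max(0, -0.172) = 0.000
¬¬¬(a → b) → (((a → c) ⊗ a) ⊗ (b ⊗ b)) = min(1, 1 − 0.129 + 0.000) = min(1, 0.871) = 0.871
¬(¬¬¬(a → b) → (((a → c) ⊗ a) ⊗ (b ⊗ b))) = 1 − 0.871 = 0.129

0.129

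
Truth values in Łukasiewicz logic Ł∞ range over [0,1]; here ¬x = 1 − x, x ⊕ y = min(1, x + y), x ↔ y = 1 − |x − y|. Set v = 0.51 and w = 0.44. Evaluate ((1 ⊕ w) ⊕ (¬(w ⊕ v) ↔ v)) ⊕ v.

1 ⊕ w = min(1, 1.00 + 0.44) = min(1, 1.44) = 1.00
w ⊕ v = min(1, 0.44 + 0.51) = min(1, 0.95) = 0.95
¬(w ⊕ v) = 1 − 0.95 = 0.05
¬(w ⊕ v) ↔ v = 1 − |0.05 − 0.51| = 1 − 0.46 = 0.54
(1 ⊕ w) ⊕ (¬(w ⊕ v) ↔ v) = min(1, 1.00 + 0.54) = min(1, 1.54) = 1.00
((1 ⊕ w) ⊕ (¬(w ⊕ v) ↔ v)) ⊕ v = min(1, 1.00 + 0.51) = min(1, 1.51) = 1.00

1.00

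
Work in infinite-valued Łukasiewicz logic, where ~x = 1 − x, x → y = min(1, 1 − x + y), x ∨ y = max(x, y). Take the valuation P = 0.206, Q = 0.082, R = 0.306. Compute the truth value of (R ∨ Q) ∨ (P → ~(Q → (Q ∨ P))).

0.794

R ∨ Q = max(0.306, 0.082) = 0.306
Q ∨ P = max(0.082, 0.206) = 0.206
Q → (Q ∨ P) = min(1, 1 − 0.082 + 0.206) = min(1, 1.124) = 1.000
~(Q → (Q ∨ P)) = 1 − 1.000 = 0.000
P → ~(Q → (Q ∨ P)) = min(1, 1 − 0.206 + 0.000) = min(1, 0.794) = 0.794
(R ∨ Q) ∨ (P → ~(Q → (Q ∨ P))) = max(0.306, 0.794) = 0.794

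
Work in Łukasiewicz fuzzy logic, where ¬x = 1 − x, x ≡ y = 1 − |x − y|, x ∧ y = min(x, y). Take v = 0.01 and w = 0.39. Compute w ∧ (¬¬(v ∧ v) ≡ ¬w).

v ∧ v = min(0.01, 0.01) = 0.01
¬(v ∧ v) = 1 − 0.01 = 0.99
¬¬(v ∧ v) = 1 − 0.99 = 0.01
¬w = 1 − 0.39 = 0.61
¬¬(v ∧ v) ≡ ¬w = 1 − |0.01 − 0.61| = 1 − 0.60 = 0.40
w ∧ (¬¬(v ∧ v) ≡ ¬w) = min(0.39, 0.40) = 0.39

0.39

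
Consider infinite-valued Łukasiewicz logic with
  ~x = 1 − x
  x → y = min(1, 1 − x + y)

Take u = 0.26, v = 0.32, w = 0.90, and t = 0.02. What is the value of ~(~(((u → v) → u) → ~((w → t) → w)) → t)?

0.24

u → v = min(1, 1 − 0.26 + 0.32) = min(1, 1.06) = 1.00
(u → v) → u = min(1, 1 − 1.00 + 0.26) = min(1, 0.26) = 0.26
w → t = min(1, 1 − 0.90 + 0.02) = min(1, 0.12) = 0.12
(w → t) → w = min(1, 1 − 0.12 + 0.90) = min(1, 1.78) = 1.00
~((w → t) → w) = 1 − 1.00 = 0.00
((u → v) → u) → ~((w → t) → w) = min(1, 1 − 0.26 + 0.00) = min(1, 0.74) = 0.74
~(((u → v) → u) → ~((w → t) → w)) = 1 − 0.74 = 0.26
~(((u → v) → u) → ~((w → t) → w)) → t = min(1, 1 − 0.26 + 0.02) = min(1, 0.76) = 0.76
~(~(((u → v) → u) → ~((w → t) → w)) → t) = 1 − 0.76 = 0.24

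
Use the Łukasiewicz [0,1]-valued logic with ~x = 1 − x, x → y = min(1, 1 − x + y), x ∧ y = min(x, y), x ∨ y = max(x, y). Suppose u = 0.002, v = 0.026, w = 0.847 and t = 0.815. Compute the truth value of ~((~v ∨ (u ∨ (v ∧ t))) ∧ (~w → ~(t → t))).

~v = 1 − 0.026 = 0.974
v ∧ t = min(0.026, 0.815) = 0.026
u ∨ (v ∧ t) = max(0.002, 0.026) = 0.026
~v ∨ (u ∨ (v ∧ t)) = max(0.974, 0.026) = 0.974
~w = 1 − 0.847 = 0.153
t → t = min(1, 1 − 0.815 + 0.815) = min(1, 1.000) = 1.000
~(t → t) = 1 − 1.000 = 0.000
~w → ~(t → t) = min(1, 1 − 0.153 + 0.000) = min(1, 0.847) = 0.847
(~v ∨ (u ∨ (v ∧ t))) ∧ (~w → ~(t → t)) = min(0.974, 0.847) = 0.847
~((~v ∨ (u ∨ (v ∧ t))) ∧ (~w → ~(t → t))) = 1 − 0.847 = 0.153

0.153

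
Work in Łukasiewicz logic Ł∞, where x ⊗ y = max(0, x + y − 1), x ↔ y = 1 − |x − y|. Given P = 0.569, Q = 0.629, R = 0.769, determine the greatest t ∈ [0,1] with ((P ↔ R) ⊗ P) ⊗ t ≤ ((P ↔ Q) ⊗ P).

P ↔ R = 1 − |0.569 − 0.769| = 1 − 0.200 = 0.800
(P ↔ R) ⊗ P = max(0, 0.800 + 0.569 − 1) = max(0, 0.369) = 0.369
So the left factor is (P ↔ R) ⊗ P = 0.369.
P ↔ Q = 1 − |0.569 − 0.629| = 1 − 0.060 = 0.940
(P ↔ Q) ⊗ P = max(0, 0.940 + 0.569 − 1) = max(0, 0.509) = 0.509
So the right-hand bound is (P ↔ Q) ⊗ P = 0.509.
The residuum of the Łukasiewicz t-norm gives the supremum: min(1, 1 − 0.369 + 0.509).
1 − 0.369 + 0.509 = 1.140, so t = min(1, 1.140) = 1.000.
Check: 0.369 ⊗ 1.000 = max(0, 0.369) = 0.369 ≤ 0.509.

1.000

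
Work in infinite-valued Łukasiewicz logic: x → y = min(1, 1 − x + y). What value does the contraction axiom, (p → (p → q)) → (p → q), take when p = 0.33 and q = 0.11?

p → q = min(1, 1 − 0.33 + 0.11) = min(1, 0.78) = 0.78
p → (p → q) = min(1, 1 − 0.33 + 0.78) = min(1, 1.45) = 1.00
(p → (p → q)) → (p → q) = min(1, 1 − 1.00 + 0.78) = min(1, 0.78) = 0.78
(The value 0.78 < 1 shows this instance is not satisfied; fails in Ł∞ (the t-norm is not idempotent).)

0.78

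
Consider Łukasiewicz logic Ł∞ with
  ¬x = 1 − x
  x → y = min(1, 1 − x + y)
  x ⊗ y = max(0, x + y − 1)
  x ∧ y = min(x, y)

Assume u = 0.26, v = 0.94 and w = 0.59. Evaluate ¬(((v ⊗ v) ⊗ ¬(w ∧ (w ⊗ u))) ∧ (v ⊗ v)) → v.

1.00

v ⊗ v = max(0, 0.94 + 0.94 − 1) = max(0, 0.88) = 0.88
w ⊗ u = max(0, 0.59 + 0.26 − 1) = max(0, -0.15) = 0.00
w ∧ (w ⊗ u) = min(0.59, 0.00) = 0.00
¬(w ∧ (w ⊗ u)) = 1 − 0.00 = 1.00
(v ⊗ v) ⊗ ¬(w ∧ (w ⊗ u)) = max(0, 0.88 + 1.00 − 1) = max(0, 0.88) = 0.88
((v ⊗ v) ⊗ ¬(w ∧ (w ⊗ u))) ∧ (v ⊗ v) = min(0.88, 0.88) = 0.88
¬(((v ⊗ v) ⊗ ¬(w ∧ (w ⊗ u))) ∧ (v ⊗ v)) = 1 − 0.88 = 0.12
¬(((v ⊗ v) ⊗ ¬(w ∧ (w ⊗ u))) ∧ (v ⊗ v)) → v = min(1, 1 − 0.12 + 0.94) = min(1, 1.82) = 1.00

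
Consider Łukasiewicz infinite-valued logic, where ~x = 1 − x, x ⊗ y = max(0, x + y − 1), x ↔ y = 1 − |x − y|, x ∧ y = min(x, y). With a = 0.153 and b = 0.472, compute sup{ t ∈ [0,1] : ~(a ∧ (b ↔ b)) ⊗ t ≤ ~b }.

b ↔ b = 1 − |0.472 − 0.472| = 1 − 0.000 = 1.000
a ∧ (b ↔ b) = min(0.153, 1.000) = 0.153
~(a ∧ (b ↔ b)) = 1 − 0.153 = 0.847
So the left factor is ~(a ∧ (b ↔ b)) = 0.847.
~b = 1 − 0.472 = 0.528
So the right-hand bound is ~b = 0.528.
The residuum of the Łukasiewicz t-norm gives the supremum: min(1, 1 − 0.847 + 0.528).
1 − 0.847 + 0.528 = 0.681, so t = min(1, 0.681) = 0.681.
Check: 0.847 ⊗ 0.681 = max(0, 0.528) = 0.528 ≤ 0.528.

0.681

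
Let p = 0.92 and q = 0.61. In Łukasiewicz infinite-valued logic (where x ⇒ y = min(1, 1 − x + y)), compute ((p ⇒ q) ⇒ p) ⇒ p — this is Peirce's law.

p ⇒ q = min(1, 1 − 0.92 + 0.61) = min(1, 0.69) = 0.69
(p ⇒ q) ⇒ p = min(1, 1 − 0.69 + 0.92) = min(1, 1.23) = 1.00
((p ⇒ q) ⇒ p) ⇒ p = min(1, 1 − 1.00 + 0.92) = min(1, 0.92) = 0.92
(The value 0.92 < 1 shows this instance is not satisfied; not a Ł∞-tautology in general.)

0.92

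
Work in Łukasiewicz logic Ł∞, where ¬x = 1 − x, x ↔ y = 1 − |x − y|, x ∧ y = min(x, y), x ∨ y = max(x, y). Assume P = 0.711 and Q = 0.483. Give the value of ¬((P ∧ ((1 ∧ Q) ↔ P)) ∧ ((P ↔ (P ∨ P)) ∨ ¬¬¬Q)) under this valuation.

1 ∧ Q = min(1.000, 0.483) = 0.483
(1 ∧ Q) ↔ P = 1 − |0.483 − 0.711| = 1 − 0.228 = 0.772
P ∧ ((1 ∧ Q) ↔ P) = min(0.711, 0.772) = 0.711
P ∨ P = max(0.711, 0.711) = 0.711
P ↔ (P ∨ P) = 1 − |0.711 − 0.711| = 1 − 0.000 = 1.000
¬Q = 1 − 0.483 = 0.517
¬¬Q = 1 − 0.517 = 0.483
¬¬¬Q = 1 − 0.483 = 0.517
(P ↔ (P ∨ P)) ∨ ¬¬¬Q = max(1.000, 0.517) = 1.000
(P ∧ ((1 ∧ Q) ↔ P)) ∧ ((P ↔ (P ∨ P)) ∨ ¬¬¬Q) = min(0.711, 1.000) = 0.711
¬((P ∧ ((1 ∧ Q) ↔ P)) ∧ ((P ↔ (P ∨ P)) ∨ ¬¬¬Q)) = 1 − 0.711 = 0.289

0.289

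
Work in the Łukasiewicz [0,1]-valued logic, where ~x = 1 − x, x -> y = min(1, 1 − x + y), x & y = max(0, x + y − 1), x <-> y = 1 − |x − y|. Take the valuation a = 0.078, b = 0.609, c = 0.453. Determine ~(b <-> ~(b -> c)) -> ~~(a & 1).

0.625

b -> c = min(1, 1 − 0.609 + 0.453) = min(1, 0.844) = 0.844
~(b -> c) = 1 − 0.844 = 0.156
b <-> ~(b -> c) = 1 − |0.609 − 0.156| = 1 − 0.453 = 0.547
~(b <-> ~(b -> c)) = 1 − 0.547 = 0.453
a & 1 = max(0, 0.078 + 1.000 − 1) = max(0, 0.078) = 0.078
~(a & 1) = 1 − 0.078 = 0.922
~~(a & 1) = 1 − 0.922 = 0.078
~(b <-> ~(b -> c)) -> ~~(a & 1) = min(1, 1 − 0.453 + 0.078) = min(1, 0.625) = 0.625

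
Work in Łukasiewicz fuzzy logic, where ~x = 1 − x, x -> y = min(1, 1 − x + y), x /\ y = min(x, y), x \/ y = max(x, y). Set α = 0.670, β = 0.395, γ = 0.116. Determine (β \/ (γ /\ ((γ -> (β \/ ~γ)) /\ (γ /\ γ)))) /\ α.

~γ = 1 − 0.116 = 0.884
β \/ ~γ = max(0.395, 0.884) = 0.884
γ -> (β \/ ~γ) = min(1, 1 − 0.116 + 0.884) = min(1, 1.768) = 1.000
γ /\ γ = min(0.116, 0.116) = 0.116
(γ -> (β \/ ~γ)) /\ (γ /\ γ) = min(1.000, 0.116) = 0.116
γ /\ ((γ -> (β \/ ~γ)) /\ (γ /\ γ)) = min(0.116, 0.116) = 0.116
β \/ (γ /\ ((γ -> (β \/ ~γ)) /\ (γ /\ γ))) = max(0.395, 0.116) = 0.395
(β \/ (γ /\ ((γ -> (β \/ ~γ)) /\ (γ /\ γ)))) /\ α = min(0.395, 0.670) = 0.395

0.395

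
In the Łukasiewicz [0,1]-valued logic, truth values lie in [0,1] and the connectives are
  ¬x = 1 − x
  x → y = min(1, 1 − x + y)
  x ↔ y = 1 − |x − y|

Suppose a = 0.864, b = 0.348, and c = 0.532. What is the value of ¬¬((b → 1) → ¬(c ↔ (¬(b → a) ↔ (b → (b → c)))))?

b → 1 = min(1, 1 − 0.348 + 1.000) = min(1, 1.652) = 1.000
b → a = min(1, 1 − 0.348 + 0.864) = min(1, 1.516) = 1.000
¬(b → a) = 1 − 1.000 = 0.000
b → c = min(1, 1 − 0.348 + 0.532) = min(1, 1.184) = 1.000
b → (b → c) = min(1, 1 − 0.348 + 1.000) = min(1, 1.652) = 1.000
¬(b → a) ↔ (b → (b → c)) = 1 − |0.000 − 1.000| = 1 − 1.000 = 0.000
c ↔ (¬(b → a) ↔ (b → (b → c))) = 1 − |0.532 − 0.000| = 1 − 0.532 = 0.468
¬(c ↔ (¬(b → a) ↔ (b → (b → c)))) = 1 − 0.468 = 0.532
(b → 1) → ¬(c ↔ (¬(b → a) ↔ (b → (b → c)))) = min(1, 1 − 1.000 + 0.532) = min(1, 0.532) = 0.532
¬((b → 1) → ¬(c ↔ (¬(b → a) ↔ (b → (b → c))))) = 1 − 0.532 = 0.468
¬¬((b → 1) → ¬(c ↔ (¬(b → a) ↔ (b → (b → c))))) = 1 − 0.468 = 0.532

0.532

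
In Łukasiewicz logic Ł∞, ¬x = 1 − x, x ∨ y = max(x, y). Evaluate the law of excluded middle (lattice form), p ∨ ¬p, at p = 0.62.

¬p = 1 − 0.62 = 0.38
p ∨ ¬p = max(0.62, 0.38) = 0.62
(The value 0.62 < 1 shows this instance is not satisfied; not a Ł∞-tautology — its value is max(a, 1−a).)

0.62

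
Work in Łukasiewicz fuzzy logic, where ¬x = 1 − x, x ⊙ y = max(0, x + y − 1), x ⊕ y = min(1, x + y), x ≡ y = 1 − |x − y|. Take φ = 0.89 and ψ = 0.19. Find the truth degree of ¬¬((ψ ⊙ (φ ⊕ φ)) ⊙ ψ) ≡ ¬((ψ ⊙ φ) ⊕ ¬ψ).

0.89

φ ⊕ φ = min(1, 0.89 + 0.89) = min(1, 1.78) = 1.00
ψ ⊙ (φ ⊕ φ) = max(0, 0.19 + 1.00 − 1) = max(0, 0.19) = 0.19
(ψ ⊙ (φ ⊕ φ)) ⊙ ψ = max(0, 0.19 + 0.19 − 1) = max(0, -0.62) = 0.00
¬((ψ ⊙ (φ ⊕ φ)) ⊙ ψ) = 1 − 0.00 = 1.00
¬¬((ψ ⊙ (φ ⊕ φ)) ⊙ ψ) = 1 − 1.00 = 0.00
ψ ⊙ φ = max(0, 0.19 + 0.89 − 1) = max(0, 0.08) = 0.08
¬ψ = 1 − 0.19 = 0.81
(ψ ⊙ φ) ⊕ ¬ψ = min(1, 0.08 + 0.81) = min(1, 0.89) = 0.89
¬((ψ ⊙ φ) ⊕ ¬ψ) = 1 − 0.89 = 0.11
¬¬((ψ ⊙ (φ ⊕ φ)) ⊙ ψ) ≡ ¬((ψ ⊙ φ) ⊕ ¬ψ) = 1 − |0.00 − 0.11| = 1 − 0.11 = 0.89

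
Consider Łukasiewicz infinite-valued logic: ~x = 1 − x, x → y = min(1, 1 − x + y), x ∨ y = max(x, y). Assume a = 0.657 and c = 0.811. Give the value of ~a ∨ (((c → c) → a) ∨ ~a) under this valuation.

0.657

~a = 1 − 0.657 = 0.343
c → c = min(1, 1 − 0.811 + 0.811) = min(1, 1.000) = 1.000
(c → c) → a = min(1, 1 − 1.000 + 0.657) = min(1, 0.657) = 0.657
((c → c) → a) ∨ ~a = max(0.657, 0.343) = 0.657
~a ∨ (((c → c) → a) ∨ ~a) = max(0.343, 0.657) = 0.657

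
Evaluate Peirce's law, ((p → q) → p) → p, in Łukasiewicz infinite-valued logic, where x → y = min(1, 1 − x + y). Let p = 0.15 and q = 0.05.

p → q = min(1, 1 − 0.15 + 0.05) = min(1, 0.90) = 0.90
(p → q) → p = min(1, 1 − 0.90 + 0.15) = min(1, 0.25) = 0.25
((p → q) → p) → p = min(1, 1 − 0.25 + 0.15) = min(1, 0.90) = 0.90
(The value 0.90 < 1 shows this instance is not satisfied; not a Ł∞-tautology in general.)

0.90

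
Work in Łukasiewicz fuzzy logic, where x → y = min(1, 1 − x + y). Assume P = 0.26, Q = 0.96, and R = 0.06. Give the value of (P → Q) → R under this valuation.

P → Q = min(1, 1 − 0.26 + 0.96) = min(1, 1.70) = 1.00
(P → Q) → R = min(1, 1 − 1.00 + 0.06) = min(1, 0.06) = 0.06

0.06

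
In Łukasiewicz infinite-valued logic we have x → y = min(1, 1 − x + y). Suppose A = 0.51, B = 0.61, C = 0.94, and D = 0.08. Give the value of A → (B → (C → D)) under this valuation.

1.00

C → D = min(1, 1 − 0.94 + 0.08) = min(1, 0.14) = 0.14
B → (C → D) = min(1, 1 − 0.61 + 0.14) = min(1, 0.53) = 0.53
A → (B → (C → D)) = min(1, 1 − 0.51 + 0.53) = min(1, 1.02) = 1.00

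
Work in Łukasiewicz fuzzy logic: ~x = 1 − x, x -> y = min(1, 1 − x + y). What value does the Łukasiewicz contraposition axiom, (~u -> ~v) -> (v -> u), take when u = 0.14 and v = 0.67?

~u = 1 − 0.14 = 0.86
~v = 1 − 0.67 = 0.33
~u -> ~v = min(1, 1 − 0.86 + 0.33) = min(1, 0.47) = 0.47
v -> u = min(1, 1 − 0.67 + 0.14) = min(1, 0.47) = 0.47
(~u -> ~v) -> (v -> u) = min(1, 1 − 0.47 + 0.47) = min(1, 1.00) = 1.00
(As expected: an axiom of Ł∞, always 1.)

1.00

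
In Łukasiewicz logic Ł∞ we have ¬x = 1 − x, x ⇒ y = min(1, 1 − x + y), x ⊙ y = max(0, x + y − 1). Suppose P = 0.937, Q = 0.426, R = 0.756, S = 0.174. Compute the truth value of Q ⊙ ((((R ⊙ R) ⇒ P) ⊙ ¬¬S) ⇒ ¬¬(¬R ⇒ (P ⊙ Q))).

0.426

R ⊙ R = max(0, 0.756 + 0.756 − 1) = max(0, 0.512) = 0.512
(R ⊙ R) ⇒ P = min(1, 1 − 0.512 + 0.937) = min(1, 1.425) = 1.000
¬S = 1 − 0.174 = 0.826
¬¬S = 1 − 0.826 = 0.174
((R ⊙ R) ⇒ P) ⊙ ¬¬S = max(0, 1.000 + 0.174 − 1) = max(0, 0.174) = 0.174
¬R = 1 − 0.756 = 0.244
P ⊙ Q = max(0, 0.937 + 0.426 − 1) = max(0, 0.363) = 0.363
¬R ⇒ (P ⊙ Q) = min(1, 1 − 0.244 + 0.363) = min(1, 1.119) = 1.000
¬(¬R ⇒ (P ⊙ Q)) = 1 − 1.000 = 0.000
¬¬(¬R ⇒ (P ⊙ Q)) = 1 − 0.000 = 1.000
(((R ⊙ R) ⇒ P) ⊙ ¬¬S) ⇒ ¬¬(¬R ⇒ (P ⊙ Q)) = min(1, 1 − 0.174 + 1.000) = min(1, 1.826) = 1.000
Q ⊙ ((((R ⊙ R) ⇒ P) ⊙ ¬¬S) ⇒ ¬¬(¬R ⇒ (P ⊙ Q))) = max(0, 0.426 + 1.000 − 1) = max(0, 0.426) = 0.426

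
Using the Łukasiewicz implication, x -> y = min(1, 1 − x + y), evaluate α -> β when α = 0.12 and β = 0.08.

0.96

α -> β = min(1, 1 − 0.12 + 0.08) = min(1, 0.96) = 0.96
For comparison, the Gödel implication (1 if x ≤ y else y) would give 0.08.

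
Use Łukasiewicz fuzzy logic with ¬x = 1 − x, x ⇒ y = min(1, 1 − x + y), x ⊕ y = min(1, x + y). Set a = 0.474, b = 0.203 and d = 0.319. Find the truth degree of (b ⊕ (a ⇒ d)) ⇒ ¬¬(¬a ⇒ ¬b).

1.000

a ⇒ d = min(1, 1 − 0.474 + 0.319) = min(1, 0.845) = 0.845
b ⊕ (a ⇒ d) = min(1, 0.203 + 0.845) = min(1, 1.048) = 1.000
¬a = 1 − 0.474 = 0.526
¬b = 1 − 0.203 = 0.797
¬a ⇒ ¬b = min(1, 1 − 0.526 + 0.797) = min(1, 1.271) = 1.000
¬(¬a ⇒ ¬b) = 1 − 1.000 = 0.000
¬¬(¬a ⇒ ¬b) = 1 − 0.000 = 1.000
(b ⊕ (a ⇒ d)) ⇒ ¬¬(¬a ⇒ ¬b) = min(1, 1 − 1.000 + 1.000) = min(1, 1.000) = 1.000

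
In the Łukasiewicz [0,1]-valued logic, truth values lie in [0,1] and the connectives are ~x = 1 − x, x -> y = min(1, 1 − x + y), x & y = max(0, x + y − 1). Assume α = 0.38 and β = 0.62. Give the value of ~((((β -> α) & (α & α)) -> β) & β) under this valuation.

0.38

β -> α = min(1, 1 − 0.62 + 0.38) = min(1, 0.76) = 0.76
α & α = max(0, 0.38 + 0.38 − 1) = max(0, -0.24) = 0.00
(β -> α) & (α & α) = max(0, 0.76 + 0.00 − 1) = max(0, -0.24) = 0.00
((β -> α) & (α & α)) -> β = min(1, 1 − 0.00 + 0.62) = min(1, 1.62) = 1.00
(((β -> α) & (α & α)) -> β) & β = max(0, 1.00 + 0.62 − 1) = max(0, 0.62) = 0.62
~((((β -> α) & (α & α)) -> β) & β) = 1 − 0.62 = 0.38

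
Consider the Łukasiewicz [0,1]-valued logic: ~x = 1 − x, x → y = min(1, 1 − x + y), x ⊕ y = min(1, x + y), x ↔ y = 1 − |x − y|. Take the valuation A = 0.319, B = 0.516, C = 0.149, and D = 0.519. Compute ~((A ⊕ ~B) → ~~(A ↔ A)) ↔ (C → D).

0.000

~B = 1 − 0.516 = 0.484
A ⊕ ~B = min(1, 0.319 + 0.484) = min(1, 0.803) = 0.803
A ↔ A = 1 − |0.319 − 0.319| = 1 − 0.000 = 1.000
~(A ↔ A) = 1 − 1.000 = 0.000
~~(A ↔ A) = 1 − 0.000 = 1.000
(A ⊕ ~B) → ~~(A ↔ A) = min(1, 1 − 0.803 + 1.000) = min(1, 1.197) = 1.000
~((A ⊕ ~B) → ~~(A ↔ A)) = 1 − 1.000 = 0.000
C → D = min(1, 1 − 0.149 + 0.519) = min(1, 1.370) = 1.000
~((A ⊕ ~B) → ~~(A ↔ A)) ↔ (C → D) = 1 − |0.000 − 1.000| = 1 − 1.000 = 0.000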